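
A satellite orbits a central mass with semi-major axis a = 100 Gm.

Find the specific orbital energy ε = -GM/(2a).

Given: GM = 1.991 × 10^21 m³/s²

Convert to SI: a = 100 Gm = 1e+11 m.
ε = −GM / (2a).
ε = −1.991e+21 / (2 · 1e+11) J/kg ≈ -9.955e+09 J/kg = -9.955 GJ/kg.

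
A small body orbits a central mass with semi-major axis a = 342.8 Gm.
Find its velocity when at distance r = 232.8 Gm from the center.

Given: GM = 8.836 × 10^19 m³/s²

Convert to SI: a = 342.8 Gm = 3.428e+11 m; r = 232.8 Gm = 2.328e+11 m.
Vis-viva: v = √(GM · (2/r − 1/a)).
2/r − 1/a = 2/2.328e+11 − 1/3.428e+11 = 5.67391e-12 m⁻¹.
v = √(8.836e+19 · 5.67391e-12) m/s ≈ 2.239e+04 m/s = 22.39 km/s.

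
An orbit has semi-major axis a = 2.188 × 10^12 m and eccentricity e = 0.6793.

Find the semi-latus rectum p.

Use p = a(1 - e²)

p = a (1 − e²).
p = 2.188e+12 · (1 − (0.6793)²) = 2.188e+12 · 0.538552 ≈ 1.178e+12 m = 1.178 × 10^12 m.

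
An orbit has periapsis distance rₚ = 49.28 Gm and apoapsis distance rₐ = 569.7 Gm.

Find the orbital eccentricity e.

Convert to SI: rₚ = 49.28 Gm = 4.928e+10 m; rₐ = 569.7 Gm = 5.697e+11 m.
e = (rₐ − rₚ) / (rₐ + rₚ).
e = (5.697e+11 − 4.928e+10) / (5.697e+11 + 4.928e+10) = 5.2042e+11 / 6.1898e+11 ≈ 0.8408.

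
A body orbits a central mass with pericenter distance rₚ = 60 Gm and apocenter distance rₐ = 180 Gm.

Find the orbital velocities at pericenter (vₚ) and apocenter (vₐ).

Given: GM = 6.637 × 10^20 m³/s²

Convert to SI: rₚ = 60 Gm = 6e+10 m; rₐ = 180 Gm = 1.8e+11 m.
Use the vis-viva equation v² = GM(2/r − 1/a) with a = (rₚ + rₐ)/2 = (6e+10 + 1.8e+11)/2 = 1.2e+11 m.
vₚ = √(GM · (2/rₚ − 1/a)) = √(6.637e+20 · (2/6e+10 − 1/1.2e+11)) m/s ≈ 1.288e+05 m/s = 128.8 km/s.
vₐ = √(GM · (2/rₐ − 1/a)) = √(6.637e+20 · (2/1.8e+11 − 1/1.2e+11)) m/s ≈ 4.294e+04 m/s = 42.94 km/s.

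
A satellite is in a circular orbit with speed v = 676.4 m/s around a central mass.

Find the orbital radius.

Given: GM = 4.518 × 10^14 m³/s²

For a circular orbit, v² = GM / r, so r = GM / v².
r = 4.518e+14 / (676.4)² m ≈ 9.875e+08 m = 987.5 Mm.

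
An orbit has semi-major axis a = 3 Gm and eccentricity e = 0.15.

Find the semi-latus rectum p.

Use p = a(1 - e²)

Convert to SI: a = 3 Gm = 3e+09 m.
p = a (1 − e²).
p = 3e+09 · (1 − (0.15)²) = 3e+09 · 0.9775 ≈ 2.932e+09 m = 2.933 Gm.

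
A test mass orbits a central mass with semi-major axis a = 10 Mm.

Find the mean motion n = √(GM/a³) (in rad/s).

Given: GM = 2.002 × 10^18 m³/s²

Convert to SI: a = 10 Mm = 1e+07 m.
n = √(GM / a³).
n = √(2.002e+18 / (1e+07)³) rad/s ≈ 0.04474 rad/s.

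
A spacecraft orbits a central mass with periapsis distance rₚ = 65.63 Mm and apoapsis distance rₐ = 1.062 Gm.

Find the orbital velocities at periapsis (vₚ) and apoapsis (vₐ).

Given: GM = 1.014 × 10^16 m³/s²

Convert to SI: rₚ = 65.63 Mm = 6.563e+07 m; rₐ = 1.062 Gm = 1.062e+09 m.
Use the vis-viva equation v² = GM(2/r − 1/a) with a = (rₚ + rₐ)/2 = (6.563e+07 + 1.062e+09)/2 = 5.63815e+08 m.
vₚ = √(GM · (2/rₚ − 1/a)) = √(1.014e+16 · (2/6.563e+07 − 1/5.63815e+08)) m/s ≈ 1.706e+04 m/s = 17.06 km/s.
vₐ = √(GM · (2/rₐ − 1/a)) = √(1.014e+16 · (2/1.062e+09 − 1/5.63815e+08)) m/s ≈ 1054 m/s = 1.054 km/s.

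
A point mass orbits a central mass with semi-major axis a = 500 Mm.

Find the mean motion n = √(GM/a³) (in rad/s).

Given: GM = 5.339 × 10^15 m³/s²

Convert to SI: a = 500 Mm = 5e+08 m.
n = √(GM / a³).
n = √(5.339e+15 / (5e+08)³) rad/s ≈ 6.535e-06 rad/s.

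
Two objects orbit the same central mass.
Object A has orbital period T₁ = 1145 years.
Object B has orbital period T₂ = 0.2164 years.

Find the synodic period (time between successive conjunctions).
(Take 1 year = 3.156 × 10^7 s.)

Convert to SI: T₁ = 1145 years = 3.61362e+10 s; T₂ = 0.2164 years = 6.82958e+06 s.
T_syn = |T₁ · T₂ / (T₁ − T₂)|.
T_syn = |3.61362e+10 · 6.82958e+06 / (3.61362e+10 − 6.82958e+06)| s ≈ 6.831e+06 s = 0.2164 years.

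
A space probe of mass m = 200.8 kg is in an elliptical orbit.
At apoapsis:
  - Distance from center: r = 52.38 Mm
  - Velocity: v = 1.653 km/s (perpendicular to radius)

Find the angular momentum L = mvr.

Convert to SI: r = 52.38 Mm = 5.238e+07 m; v = 1.653 km/s = 1653 m/s.
Since v is perpendicular to r, L = m · v · r.
L = 200.8 · 1653 · 5.238e+07 kg·m²/s ≈ 1.739e+13 kg·m²/s.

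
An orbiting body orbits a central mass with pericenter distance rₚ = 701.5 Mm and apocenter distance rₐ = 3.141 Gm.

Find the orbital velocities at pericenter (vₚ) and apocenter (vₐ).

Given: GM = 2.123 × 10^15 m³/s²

Convert to SI: rₚ = 701.5 Mm = 7.015e+08 m; rₐ = 3.141 Gm = 3.141e+09 m.
Use the vis-viva equation v² = GM(2/r − 1/a) with a = (rₚ + rₐ)/2 = (7.015e+08 + 3.141e+09)/2 = 1.92125e+09 m.
vₚ = √(GM · (2/rₚ − 1/a)) = √(2.123e+15 · (2/7.015e+08 − 1/1.92125e+09)) m/s ≈ 2224 m/s = 2.224 km/s.
vₐ = √(GM · (2/rₐ − 1/a)) = √(2.123e+15 · (2/3.141e+09 − 1/1.92125e+09)) m/s ≈ 496.8 m/s = 496.8 m/s.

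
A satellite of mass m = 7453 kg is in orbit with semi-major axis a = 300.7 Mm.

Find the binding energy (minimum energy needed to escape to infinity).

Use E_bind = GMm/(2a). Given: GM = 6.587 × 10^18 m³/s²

Convert to SI: a = 300.7 Mm = 3.007e+08 m.
Total orbital energy is E = −GMm/(2a); binding energy is E_bind = −E = GMm/(2a).
E_bind = 6.587e+18 · 7453 / (2 · 3.007e+08) J ≈ 8.163e+13 J = 81.63 TJ.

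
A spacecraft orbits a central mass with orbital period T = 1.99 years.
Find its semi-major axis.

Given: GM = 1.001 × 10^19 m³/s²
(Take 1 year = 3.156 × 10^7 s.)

Convert to SI: T = 1.99 years = 6.28044e+07 s.
Invert Kepler's third law: a = (GM · T² / (4π²))^(1/3).
Substituting T = 6.28044e+07 s and GM = 1.001e+19 m³/s²:
a = (1.001e+19 · (6.28044e+07)² / (4π²))^(1/3) m
a ≈ 1e+11 m = 100 Gm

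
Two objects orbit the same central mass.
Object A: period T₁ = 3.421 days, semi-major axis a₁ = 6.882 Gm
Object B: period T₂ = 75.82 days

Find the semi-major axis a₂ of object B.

Convert to SI: T₁ = 3.421 days = 295574 s; a₁ = 6.882 Gm = 6.882e+09 m; T₂ = 75.82 days = 6.55085e+06 s.
Kepler's third law: (T₁/T₂)² = (a₁/a₂)³ ⇒ a₂ = a₁ · (T₂/T₁)^(2/3).
T₂/T₁ = 6.55085e+06 / 295574 = 22.1631.
a₂ = 6.882e+09 · (22.1631)^(2/3) m ≈ 5.43e+10 m = 54.3 Gm.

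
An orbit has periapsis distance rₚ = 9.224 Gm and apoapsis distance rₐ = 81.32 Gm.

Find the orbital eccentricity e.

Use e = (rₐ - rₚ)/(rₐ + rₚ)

Convert to SI: rₚ = 9.224 Gm = 9.224e+09 m; rₐ = 81.32 Gm = 8.132e+10 m.
e = (rₐ − rₚ) / (rₐ + rₚ).
e = (8.132e+10 − 9.224e+09) / (8.132e+10 + 9.224e+09) = 7.2096e+10 / 9.0544e+10 ≈ 0.7963.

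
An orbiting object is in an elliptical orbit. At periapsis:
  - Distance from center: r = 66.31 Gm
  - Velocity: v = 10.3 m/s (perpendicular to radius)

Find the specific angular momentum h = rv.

Convert to SI: r = 66.31 Gm = 6.631e+10 m.
With v perpendicular to r, h = r · v.
h = 6.631e+10 · 10.3 m²/s ≈ 6.83e+11 m²/s.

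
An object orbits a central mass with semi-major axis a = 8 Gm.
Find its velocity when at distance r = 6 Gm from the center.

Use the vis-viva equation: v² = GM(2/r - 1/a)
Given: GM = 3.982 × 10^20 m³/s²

Convert to SI: a = 8 Gm = 8e+09 m; r = 6 Gm = 6e+09 m.
Vis-viva: v = √(GM · (2/r − 1/a)).
2/r − 1/a = 2/6e+09 − 1/8e+09 = 2.08333e-10 m⁻¹.
v = √(3.982e+20 · 2.08333e-10) m/s ≈ 2.88e+05 m/s = 288 km/s.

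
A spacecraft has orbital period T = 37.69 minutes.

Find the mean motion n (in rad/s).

Convert to SI: T = 37.69 minutes = 2261.4 s.
n = 2π / T.
n = 2π / 2261.4 s ≈ 0.002778 rad/s.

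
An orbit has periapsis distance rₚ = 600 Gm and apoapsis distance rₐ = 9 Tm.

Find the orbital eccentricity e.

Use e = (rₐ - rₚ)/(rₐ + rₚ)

Convert to SI: rₚ = 600 Gm = 6e+11 m; rₐ = 9 Tm = 9e+12 m.
e = (rₐ − rₚ) / (rₐ + rₚ).
e = (9e+12 − 6e+11) / (9e+12 + 6e+11) = 8.4e+12 / 9.6e+12 ≈ 0.875.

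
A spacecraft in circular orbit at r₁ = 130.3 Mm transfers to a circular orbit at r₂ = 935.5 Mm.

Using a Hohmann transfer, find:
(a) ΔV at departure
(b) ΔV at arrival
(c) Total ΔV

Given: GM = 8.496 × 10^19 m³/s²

Convert to SI: r₁ = 130.3 Mm = 1.303e+08 m; r₂ = 935.5 Mm = 9.355e+08 m.
Transfer semi-major axis: a_t = (r₁ + r₂)/2 = (1.303e+08 + 9.355e+08)/2 = 5.329e+08 m.
Circular speeds: v₁ = √(GM/r₁) = 807486 m/s, v₂ = √(GM/r₂) = 301360 m/s.
Transfer speeds (vis-viva v² = GM(2/r − 1/a_t)): v₁ᵗ = 1.06988e+06 m/s, v₂ᵗ = 149017 m/s.
(a) ΔV₁ = |v₁ᵗ − v₁| ≈ 2.624e+05 m/s = 262.4 km/s.
(b) ΔV₂ = |v₂ − v₂ᵗ| ≈ 1.523e+05 m/s = 152.3 km/s.
(c) ΔV_total = ΔV₁ + ΔV₂ ≈ 4.147e+05 m/s = 414.7 km/s.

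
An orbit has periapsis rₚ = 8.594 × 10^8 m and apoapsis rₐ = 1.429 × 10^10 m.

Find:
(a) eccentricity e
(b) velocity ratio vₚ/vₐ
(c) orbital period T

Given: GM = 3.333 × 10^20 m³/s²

(a) e = (rₐ − rₚ)/(rₐ + rₚ) = (1.429e+10 − 8.594e+08)/(1.429e+10 + 8.594e+08) ≈ 0.8865
(b) Conservation of angular momentum (rₚvₚ = rₐvₐ) gives vₚ/vₐ = rₐ/rₚ = 1.429e+10/8.594e+08 ≈ 16.63
(c) With a = (rₚ + rₐ)/2 = 7.5747e+09 m, T = 2π √(a³/GM) = 2π √((7.5747e+09)³/3.333e+20) s ≈ 2.269e+05 s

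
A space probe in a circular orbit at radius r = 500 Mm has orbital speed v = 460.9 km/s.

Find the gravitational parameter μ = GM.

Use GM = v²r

Convert to SI: r = 500 Mm = 5e+08 m; v = 460.9 km/s = 460900 m/s.
For a circular orbit v² = GM/r, so GM = v² · r.
GM = (460900)² · 5e+08 m³/s² ≈ 1.062e+20 m³/s² = 1.062 × 10^20 m³/s².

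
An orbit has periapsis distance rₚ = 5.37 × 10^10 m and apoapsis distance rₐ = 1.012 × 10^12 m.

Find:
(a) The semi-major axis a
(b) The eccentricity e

(a) a = (rₚ + rₐ) / 2 = (5.37e+10 + 1.012e+12) / 2 ≈ 5.328e+11 m = 5.329 × 10^11 m.
(b) e = (rₐ − rₚ) / (rₐ + rₚ) = (1.012e+12 − 5.37e+10) / (1.012e+12 + 5.37e+10) ≈ 0.8992.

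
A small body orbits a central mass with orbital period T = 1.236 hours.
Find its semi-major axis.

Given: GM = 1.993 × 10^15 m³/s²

Convert to SI: T = 1.236 hours = 4449.6 s.
Invert Kepler's third law: a = (GM · T² / (4π²))^(1/3).
Substituting T = 4449.6 s and GM = 1.993e+15 m³/s²:
a = (1.993e+15 · (4449.6)² / (4π²))^(1/3) m
a ≈ 9.998e+06 m = 9.998 Mm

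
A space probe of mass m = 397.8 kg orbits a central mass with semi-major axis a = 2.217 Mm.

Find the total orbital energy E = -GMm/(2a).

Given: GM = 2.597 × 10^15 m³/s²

Convert to SI: a = 2.217 Mm = 2.217e+06 m.
E = −GMm / (2a).
E = −2.597e+15 · 397.8 / (2 · 2.217e+06) J ≈ -2.33e+11 J = -233 GJ.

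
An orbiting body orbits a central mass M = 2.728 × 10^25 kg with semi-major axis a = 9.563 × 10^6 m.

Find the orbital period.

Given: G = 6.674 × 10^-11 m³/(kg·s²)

GM = G · M = 6.674e-11 · 2.728e+25 = 1.82067e+15 m³/s².
Kepler's third law: T = 2π √(a³ / GM).
Substituting a = 9.563e+06 m and GM = 1.82067e+15 m³/s²:
T = 2π √((9.563e+06)³ / 1.82067e+15) s
T ≈ 4355 s = 1.21 hours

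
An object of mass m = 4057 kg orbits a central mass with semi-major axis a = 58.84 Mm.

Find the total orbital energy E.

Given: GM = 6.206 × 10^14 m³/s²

Convert to SI: a = 58.84 Mm = 5.884e+07 m.
E = −GMm / (2a).
E = −6.206e+14 · 4057 / (2 · 5.884e+07) J ≈ -2.14e+10 J = -21.4 GJ.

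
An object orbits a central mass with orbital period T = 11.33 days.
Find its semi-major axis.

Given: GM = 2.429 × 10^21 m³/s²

Convert to SI: T = 11.33 days = 978912 s.
Invert Kepler's third law: a = (GM · T² / (4π²))^(1/3).
Substituting T = 978912 s and GM = 2.429e+21 m³/s²:
a = (2.429e+21 · (978912)² / (4π²))^(1/3) m
a ≈ 3.892e+10 m = 3.892 × 10^10 m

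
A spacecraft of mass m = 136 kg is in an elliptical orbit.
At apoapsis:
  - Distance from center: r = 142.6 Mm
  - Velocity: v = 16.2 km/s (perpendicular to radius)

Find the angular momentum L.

Convert to SI: r = 142.6 Mm = 1.426e+08 m; v = 16.2 km/s = 16200 m/s.
Since v is perpendicular to r, L = m · v · r.
L = 136 · 16200 · 1.426e+08 kg·m²/s ≈ 3.142e+14 kg·m²/s.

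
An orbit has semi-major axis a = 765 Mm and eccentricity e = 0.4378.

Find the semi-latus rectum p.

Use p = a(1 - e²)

Convert to SI: a = 765 Mm = 7.65e+08 m.
p = a (1 − e²).
p = 7.65e+08 · (1 − (0.4378)²) = 7.65e+08 · 0.808331 ≈ 6.184e+08 m = 618.4 Mm.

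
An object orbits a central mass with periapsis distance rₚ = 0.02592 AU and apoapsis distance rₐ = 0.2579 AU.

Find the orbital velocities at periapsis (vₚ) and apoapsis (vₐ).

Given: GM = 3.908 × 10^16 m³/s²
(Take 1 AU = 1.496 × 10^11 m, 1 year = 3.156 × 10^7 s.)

Convert to SI: rₚ = 0.02592 AU = 3.87763e+09 m; rₐ = 0.2579 AU = 3.85818e+10 m.
Use the vis-viva equation v² = GM(2/r − 1/a) with a = (rₚ + rₐ)/2 = (3.87763e+09 + 3.85818e+10)/2 = 2.12297e+10 m.
vₚ = √(GM · (2/rₚ − 1/a)) = √(3.908e+16 · (2/3.87763e+09 − 1/2.12297e+10)) m/s ≈ 4280 m/s = 0.9029 AU/year.
vₐ = √(GM · (2/rₐ − 1/a)) = √(3.908e+16 · (2/3.85818e+10 − 1/2.12297e+10)) m/s ≈ 430.1 m/s = 0.09074 AU/year.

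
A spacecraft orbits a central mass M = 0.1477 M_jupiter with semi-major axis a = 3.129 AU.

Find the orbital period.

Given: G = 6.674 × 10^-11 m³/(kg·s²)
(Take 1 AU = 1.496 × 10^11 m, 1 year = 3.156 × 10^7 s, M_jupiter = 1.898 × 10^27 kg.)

Convert to SI: a = 3.129 AU = 4.68098e+11 m; M = 0.1477 M_jupiter = 2.80335e+26 kg.
GM = G · M = 6.674e-11 · 2.80335e+26 = 1.87095e+16 m³/s².
Kepler's third law: T = 2π √(a³ / GM).
Substituting a = 4.68098e+11 m and GM = 1.87095e+16 m³/s²:
T = 2π √((4.68098e+11)³ / 1.87095e+16) s
T ≈ 1.471e+10 s = 466.1 years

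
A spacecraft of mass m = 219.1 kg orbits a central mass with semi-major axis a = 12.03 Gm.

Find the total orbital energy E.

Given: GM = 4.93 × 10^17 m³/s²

Convert to SI: a = 12.03 Gm = 1.203e+10 m.
E = −GMm / (2a).
E = −4.93e+17 · 219.1 / (2 · 1.203e+10) J ≈ -4.489e+09 J = -4.489 GJ.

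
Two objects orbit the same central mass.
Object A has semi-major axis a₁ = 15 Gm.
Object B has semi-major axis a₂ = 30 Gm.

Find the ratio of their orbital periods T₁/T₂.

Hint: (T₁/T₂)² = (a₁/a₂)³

Convert to SI: a₁ = 15 Gm = 1.5e+10 m; a₂ = 30 Gm = 3e+10 m.
From Kepler's third law, (T₁/T₂)² = (a₁/a₂)³, so T₁/T₂ = (a₁/a₂)^(3/2).
a₁/a₂ = 1.5e+10 / 3e+10 = 0.5.
T₁/T₂ = (0.5)^(3/2) ≈ 0.3536.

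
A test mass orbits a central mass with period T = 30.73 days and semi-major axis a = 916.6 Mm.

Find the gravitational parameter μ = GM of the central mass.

Convert to SI: T = 30.73 days = 2.65507e+06 s; a = 916.6 Mm = 9.166e+08 m.
GM = 4π² · a³ / T².
GM = 4π² · (9.166e+08)³ / (2.65507e+06)² m³/s² ≈ 4.313e+15 m³/s² = 4.313 × 10^15 m³/s².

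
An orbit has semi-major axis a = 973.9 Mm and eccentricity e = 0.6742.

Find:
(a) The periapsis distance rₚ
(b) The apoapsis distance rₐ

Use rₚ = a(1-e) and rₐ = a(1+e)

Convert to SI: a = 973.9 Mm = 9.739e+08 m.
(a) rₚ = a(1 − e) = 9.739e+08 · (1 − 0.6742) = 9.739e+08 · 0.3258 ≈ 3.173e+08 m = 317.3 Mm.
(b) rₐ = a(1 + e) = 9.739e+08 · (1 + 0.6742) = 9.739e+08 · 1.6742 ≈ 1.631e+09 m = 1.631 Gm.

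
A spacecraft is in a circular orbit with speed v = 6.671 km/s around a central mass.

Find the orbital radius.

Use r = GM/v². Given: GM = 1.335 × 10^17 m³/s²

Convert to SI: v = 6.671 km/s = 6671 m/s.
For a circular orbit, v² = GM / r, so r = GM / v².
r = 1.335e+17 / (6671)² m ≈ 3e+09 m = 3 Gm.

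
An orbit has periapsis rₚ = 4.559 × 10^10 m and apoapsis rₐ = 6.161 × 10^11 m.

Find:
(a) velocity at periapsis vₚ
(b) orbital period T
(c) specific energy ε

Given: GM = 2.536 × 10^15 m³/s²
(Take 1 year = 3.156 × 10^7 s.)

(a) With a = (rₚ + rₐ)/2 = 3.30845e+11 m, vₚ = √(GM (2/rₚ − 1/a)) = √(2.536e+15 · (2/4.559e+10 − 1/3.30845e+11)) m/s ≈ 321.8 m/s
(b) With a = (rₚ + rₐ)/2 = 3.30845e+11 m, T = 2π √(a³/GM) = 2π √((3.30845e+11)³/2.536e+15) s ≈ 2.374e+10 s
(c) With a = (rₚ + rₐ)/2 = 3.30845e+11 m, ε = −GM/(2a) = −2.536e+15/(2 · 3.30845e+11) J/kg ≈ -3833 J/kg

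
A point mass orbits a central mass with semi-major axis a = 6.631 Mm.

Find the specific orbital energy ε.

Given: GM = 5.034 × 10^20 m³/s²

Convert to SI: a = 6.631 Mm = 6.631e+06 m.
ε = −GM / (2a).
ε = −5.034e+20 / (2 · 6.631e+06) J/kg ≈ -3.796e+13 J/kg = -3.796e+04 GJ/kg.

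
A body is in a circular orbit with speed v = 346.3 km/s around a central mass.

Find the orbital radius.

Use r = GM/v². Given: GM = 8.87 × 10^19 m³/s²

Convert to SI: v = 346.3 km/s = 346300 m/s.
For a circular orbit, v² = GM / r, so r = GM / v².
r = 8.87e+19 / (346300)² m ≈ 7.396e+08 m = 7.396 × 10^8 m.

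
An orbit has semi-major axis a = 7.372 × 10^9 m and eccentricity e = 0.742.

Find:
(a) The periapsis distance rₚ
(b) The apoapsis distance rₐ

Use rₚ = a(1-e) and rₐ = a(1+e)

(a) rₚ = a(1 − e) = 7.372e+09 · (1 − 0.742) = 7.372e+09 · 0.258 ≈ 1.902e+09 m = 1.902 × 10^9 m.
(b) rₐ = a(1 + e) = 7.372e+09 · (1 + 0.742) = 7.372e+09 · 1.742 ≈ 1.284e+10 m = 1.284 × 10^10 m.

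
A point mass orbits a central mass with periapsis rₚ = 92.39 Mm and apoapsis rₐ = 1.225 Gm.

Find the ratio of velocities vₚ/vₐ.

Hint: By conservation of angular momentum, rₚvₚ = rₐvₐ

Convert to SI: rₚ = 92.39 Mm = 9.239e+07 m; rₐ = 1.225 Gm = 1.225e+09 m.
Conservation of angular momentum gives rₚvₚ = rₐvₐ, so vₚ/vₐ = rₐ/rₚ.
vₚ/vₐ = 1.225e+09 / 9.239e+07 ≈ 13.26.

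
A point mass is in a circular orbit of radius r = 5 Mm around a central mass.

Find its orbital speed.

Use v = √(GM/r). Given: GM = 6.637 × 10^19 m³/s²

Convert to SI: r = 5 Mm = 5e+06 m.
For a circular orbit, gravity supplies the centripetal force, so v = √(GM / r).
v = √(6.637e+19 / 5e+06) m/s ≈ 3.643e+06 m/s = 3643 km/s.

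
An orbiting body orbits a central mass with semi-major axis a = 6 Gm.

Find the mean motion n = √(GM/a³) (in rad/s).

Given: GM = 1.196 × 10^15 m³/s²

Convert to SI: a = 6 Gm = 6e+09 m.
n = √(GM / a³).
n = √(1.196e+15 / (6e+09)³) rad/s ≈ 7.441e-08 rad/s.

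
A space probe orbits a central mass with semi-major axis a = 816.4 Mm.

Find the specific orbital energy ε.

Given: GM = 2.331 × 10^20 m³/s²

Convert to SI: a = 816.4 Mm = 8.164e+08 m.
ε = −GM / (2a).
ε = −2.331e+20 / (2 · 8.164e+08) J/kg ≈ -1.428e+11 J/kg = -142.8 GJ/kg.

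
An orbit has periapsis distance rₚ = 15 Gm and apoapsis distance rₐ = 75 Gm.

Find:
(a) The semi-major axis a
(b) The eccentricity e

Convert to SI: rₚ = 15 Gm = 1.5e+10 m; rₐ = 75 Gm = 7.5e+10 m.
(a) a = (rₚ + rₐ) / 2 = (1.5e+10 + 7.5e+10) / 2 ≈ 4.5e+10 m = 45 Gm.
(b) e = (rₐ − rₚ) / (rₐ + rₚ) = (7.5e+10 − 1.5e+10) / (7.5e+10 + 1.5e+10) ≈ 0.6667.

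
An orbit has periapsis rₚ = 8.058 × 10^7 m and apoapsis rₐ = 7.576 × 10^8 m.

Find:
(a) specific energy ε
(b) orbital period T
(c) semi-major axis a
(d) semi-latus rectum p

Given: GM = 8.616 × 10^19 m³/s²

(a) With a = (rₚ + rₐ)/2 = 4.1909e+08 m, ε = −GM/(2a) = −8.616e+19/(2 · 4.1909e+08) J/kg ≈ -1.028e+11 J/kg
(b) With a = (rₚ + rₐ)/2 = 4.1909e+08 m, T = 2π √(a³/GM) = 2π √((4.1909e+08)³/8.616e+19) s ≈ 5807 s
(c) a = (rₚ + rₐ)/2 = (8.058e+07 + 7.576e+08)/2 ≈ 4.191e+08 m
(d) From a = (rₚ + rₐ)/2 = 4.1909e+08 m and e = (rₐ − rₚ)/(rₐ + rₚ) = 0.807726, p = a(1 − e²) = 4.1909e+08 · (1 − (0.807726)²) ≈ 1.457e+08 m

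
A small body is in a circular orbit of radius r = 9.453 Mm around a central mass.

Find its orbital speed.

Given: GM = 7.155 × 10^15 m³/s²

Convert to SI: r = 9.453 Mm = 9.453e+06 m.
For a circular orbit, gravity supplies the centripetal force, so v = √(GM / r).
v = √(7.155e+15 / 9.453e+06) m/s ≈ 2.751e+04 m/s = 27.51 km/s.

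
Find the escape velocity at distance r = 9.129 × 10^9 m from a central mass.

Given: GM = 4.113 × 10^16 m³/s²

Escape velocity comes from setting total energy to zero: ½v² − GM/r = 0 ⇒ v_esc = √(2GM / r).
v_esc = √(2 · 4.113e+16 / 9.129e+09) m/s ≈ 3002 m/s = 3.002 km/s.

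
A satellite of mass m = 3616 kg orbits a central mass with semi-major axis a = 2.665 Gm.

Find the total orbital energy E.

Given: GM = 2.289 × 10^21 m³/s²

Convert to SI: a = 2.665 Gm = 2.665e+09 m.
E = −GMm / (2a).
E = −2.289e+21 · 3616 / (2 · 2.665e+09) J ≈ -1.553e+15 J = -1.553 PJ.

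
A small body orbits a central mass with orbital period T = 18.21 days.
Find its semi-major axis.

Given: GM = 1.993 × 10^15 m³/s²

Convert to SI: T = 18.21 days = 1.57334e+06 s.
Invert Kepler's third law: a = (GM · T² / (4π²))^(1/3).
Substituting T = 1.57334e+06 s and GM = 1.993e+15 m³/s²:
a = (1.993e+15 · (1.57334e+06)² / (4π²))^(1/3) m
a ≈ 5e+08 m = 500 Mm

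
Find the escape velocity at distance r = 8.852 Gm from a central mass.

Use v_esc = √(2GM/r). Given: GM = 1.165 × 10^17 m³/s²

Convert to SI: r = 8.852 Gm = 8.852e+09 m.
Escape velocity comes from setting total energy to zero: ½v² − GM/r = 0 ⇒ v_esc = √(2GM / r).
v_esc = √(2 · 1.165e+17 / 8.852e+09) m/s ≈ 5130 m/s = 5.13 km/s.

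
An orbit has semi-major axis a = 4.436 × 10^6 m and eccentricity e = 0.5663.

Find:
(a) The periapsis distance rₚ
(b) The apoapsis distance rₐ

(a) rₚ = a(1 − e) = 4.436e+06 · (1 − 0.5663) = 4.436e+06 · 0.4337 ≈ 1.924e+06 m = 1.924 × 10^6 m.
(b) rₐ = a(1 + e) = 4.436e+06 · (1 + 0.5663) = 4.436e+06 · 1.5663 ≈ 6.948e+06 m = 6.948 × 10^6 m.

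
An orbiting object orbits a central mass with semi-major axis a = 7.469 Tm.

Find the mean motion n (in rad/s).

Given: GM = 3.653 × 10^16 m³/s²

Convert to SI: a = 7.469 Tm = 7.469e+12 m.
n = √(GM / a³).
n = √(3.653e+16 / (7.469e+12)³) rad/s ≈ 9.363e-12 rad/s.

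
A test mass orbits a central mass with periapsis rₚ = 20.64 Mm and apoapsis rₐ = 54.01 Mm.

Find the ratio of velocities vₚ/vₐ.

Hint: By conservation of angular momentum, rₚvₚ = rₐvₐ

Convert to SI: rₚ = 20.64 Mm = 2.064e+07 m; rₐ = 54.01 Mm = 5.401e+07 m.
Conservation of angular momentum gives rₚvₚ = rₐvₐ, so vₚ/vₐ = rₐ/rₚ.
vₚ/vₐ = 5.401e+07 / 2.064e+07 ≈ 2.617.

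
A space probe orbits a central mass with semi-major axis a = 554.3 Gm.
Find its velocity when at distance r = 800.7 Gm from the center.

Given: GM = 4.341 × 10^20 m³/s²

Convert to SI: a = 554.3 Gm = 5.543e+11 m; r = 800.7 Gm = 8.007e+11 m.
Vis-viva: v = √(GM · (2/r − 1/a)).
2/r − 1/a = 2/8.007e+11 − 1/5.543e+11 = 6.93737e-13 m⁻¹.
v = √(4.341e+20 · 6.93737e-13) m/s ≈ 1.735e+04 m/s = 17.35 km/s.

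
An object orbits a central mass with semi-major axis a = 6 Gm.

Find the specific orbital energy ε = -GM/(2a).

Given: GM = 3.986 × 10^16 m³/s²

Convert to SI: a = 6 Gm = 6e+09 m.
ε = −GM / (2a).
ε = −3.986e+16 / (2 · 6e+09) J/kg ≈ -3.322e+06 J/kg = -3.322 MJ/kg.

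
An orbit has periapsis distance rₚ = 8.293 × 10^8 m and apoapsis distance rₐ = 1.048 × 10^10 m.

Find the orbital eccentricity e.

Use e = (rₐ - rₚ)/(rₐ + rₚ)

e = (rₐ − rₚ) / (rₐ + rₚ).
e = (1.048e+10 − 8.293e+08) / (1.048e+10 + 8.293e+08) = 9.6507e+09 / 1.13093e+10 ≈ 0.8533.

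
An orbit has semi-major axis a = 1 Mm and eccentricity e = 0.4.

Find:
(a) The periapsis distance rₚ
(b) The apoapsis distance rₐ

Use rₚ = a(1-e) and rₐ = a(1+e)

Convert to SI: a = 1 Mm = 1e+06 m.
(a) rₚ = a(1 − e) = 1e+06 · (1 − 0.4) = 1e+06 · 0.6 ≈ 6e+05 m = 600 km.
(b) rₐ = a(1 + e) = 1e+06 · (1 + 0.4) = 1e+06 · 1.4 ≈ 1.4e+06 m = 1.4 Mm.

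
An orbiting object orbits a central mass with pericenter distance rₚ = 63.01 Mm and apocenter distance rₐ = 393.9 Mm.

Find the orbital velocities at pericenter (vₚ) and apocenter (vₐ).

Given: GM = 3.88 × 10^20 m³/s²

Convert to SI: rₚ = 63.01 Mm = 6.301e+07 m; rₐ = 393.9 Mm = 3.939e+08 m.
Use the vis-viva equation v² = GM(2/r − 1/a) with a = (rₚ + rₐ)/2 = (6.301e+07 + 3.939e+08)/2 = 2.28455e+08 m.
vₚ = √(GM · (2/rₚ − 1/a)) = √(3.88e+20 · (2/6.301e+07 − 1/2.28455e+08)) m/s ≈ 3.258e+06 m/s = 3258 km/s.
vₐ = √(GM · (2/rₐ − 1/a)) = √(3.88e+20 · (2/3.939e+08 − 1/2.28455e+08)) m/s ≈ 5.212e+05 m/s = 521.2 km/s.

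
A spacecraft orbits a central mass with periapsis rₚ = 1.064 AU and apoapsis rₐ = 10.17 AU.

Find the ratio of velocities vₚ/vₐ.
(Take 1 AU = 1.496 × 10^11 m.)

Convert to SI: rₚ = 1.064 AU = 1.59174e+11 m; rₐ = 10.17 AU = 1.52143e+12 m.
Conservation of angular momentum gives rₚvₚ = rₐvₐ, so vₚ/vₐ = rₐ/rₚ.
vₚ/vₐ = 1.52143e+12 / 1.59174e+11 ≈ 9.558.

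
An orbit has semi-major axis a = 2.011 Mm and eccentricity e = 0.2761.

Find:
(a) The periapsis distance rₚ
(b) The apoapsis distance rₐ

Convert to SI: a = 2.011 Mm = 2.011e+06 m.
(a) rₚ = a(1 − e) = 2.011e+06 · (1 − 0.2761) = 2.011e+06 · 0.7239 ≈ 1.456e+06 m = 1.456 Mm.
(b) rₐ = a(1 + e) = 2.011e+06 · (1 + 0.2761) = 2.011e+06 · 1.2761 ≈ 2.566e+06 m = 2.566 Mm.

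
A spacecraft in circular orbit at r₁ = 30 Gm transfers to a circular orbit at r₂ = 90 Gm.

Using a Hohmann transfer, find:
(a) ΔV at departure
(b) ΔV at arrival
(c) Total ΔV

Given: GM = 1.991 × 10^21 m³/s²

Convert to SI: r₁ = 30 Gm = 3e+10 m; r₂ = 90 Gm = 9e+10 m.
Transfer semi-major axis: a_t = (r₁ + r₂)/2 = (3e+10 + 9e+10)/2 = 6e+10 m.
Circular speeds: v₁ = √(GM/r₁) = 257617 m/s, v₂ = √(GM/r₂) = 148735 m/s.
Transfer speeds (vis-viva v² = GM(2/r − 1/a_t)): v₁ᵗ = 315515 m/s, v₂ᵗ = 105172 m/s.
(a) ΔV₁ = |v₁ᵗ − v₁| ≈ 5.79e+04 m/s = 57.9 km/s.
(b) ΔV₂ = |v₂ − v₂ᵗ| ≈ 4.356e+04 m/s = 43.56 km/s.
(c) ΔV_total = ΔV₁ + ΔV₂ ≈ 1.015e+05 m/s = 101.5 km/s.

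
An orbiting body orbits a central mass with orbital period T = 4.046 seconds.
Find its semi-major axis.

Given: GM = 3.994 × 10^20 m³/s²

Invert Kepler's third law: a = (GM · T² / (4π²))^(1/3).
Substituting T = 4.046 s and GM = 3.994e+20 m³/s²:
a = (3.994e+20 · (4.046)² / (4π²))^(1/3) m
a ≈ 5.492e+06 m = 5.492 × 10^6 m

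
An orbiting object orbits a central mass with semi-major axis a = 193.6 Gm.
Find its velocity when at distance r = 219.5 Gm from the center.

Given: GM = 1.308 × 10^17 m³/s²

Convert to SI: a = 193.6 Gm = 1.936e+11 m; r = 219.5 Gm = 2.195e+11 m.
Vis-viva: v = √(GM · (2/r − 1/a)).
2/r − 1/a = 2/2.195e+11 − 1/1.936e+11 = 3.94633e-12 m⁻¹.
v = √(1.308e+17 · 3.94633e-12) m/s ≈ 718.5 m/s = 718.5 m/s.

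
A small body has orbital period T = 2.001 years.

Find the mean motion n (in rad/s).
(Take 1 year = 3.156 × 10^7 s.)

Convert to SI: T = 2.001 years = 6.31516e+07 s.
n = 2π / T.
n = 2π / 6.31516e+07 s ≈ 9.949e-08 rad/s.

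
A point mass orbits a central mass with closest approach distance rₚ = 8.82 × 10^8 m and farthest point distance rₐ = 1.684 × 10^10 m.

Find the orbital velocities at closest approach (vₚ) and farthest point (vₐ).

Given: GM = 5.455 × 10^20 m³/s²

Use the vis-viva equation v² = GM(2/r − 1/a) with a = (rₚ + rₐ)/2 = (8.82e+08 + 1.684e+10)/2 = 8.861e+09 m.
vₚ = √(GM · (2/rₚ − 1/a)) = √(5.455e+20 · (2/8.82e+08 − 1/8.861e+09)) m/s ≈ 1.084e+06 m/s = 1084 km/s.
vₐ = √(GM · (2/rₐ − 1/a)) = √(5.455e+20 · (2/1.684e+10 − 1/8.861e+09)) m/s ≈ 5.678e+04 m/s = 56.78 km/s.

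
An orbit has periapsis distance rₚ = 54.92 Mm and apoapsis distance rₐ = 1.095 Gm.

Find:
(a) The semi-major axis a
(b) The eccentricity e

Convert to SI: rₚ = 54.92 Mm = 5.492e+07 m; rₐ = 1.095 Gm = 1.095e+09 m.
(a) a = (rₚ + rₐ) / 2 = (5.492e+07 + 1.095e+09) / 2 ≈ 5.75e+08 m = 575 Mm.
(b) e = (rₐ − rₚ) / (rₐ + rₚ) = (1.095e+09 − 5.492e+07) / (1.095e+09 + 5.492e+07) ≈ 0.9045.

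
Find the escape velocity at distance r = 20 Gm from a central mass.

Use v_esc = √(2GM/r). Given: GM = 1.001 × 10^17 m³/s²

Convert to SI: r = 20 Gm = 2e+10 m.
Escape velocity comes from setting total energy to zero: ½v² − GM/r = 0 ⇒ v_esc = √(2GM / r).
v_esc = √(2 · 1.001e+17 / 2e+10) m/s ≈ 3164 m/s = 3.164 km/s.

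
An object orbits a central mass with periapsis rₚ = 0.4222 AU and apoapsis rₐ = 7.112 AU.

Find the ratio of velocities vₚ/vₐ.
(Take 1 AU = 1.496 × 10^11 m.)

Convert to SI: rₚ = 0.4222 AU = 6.31611e+10 m; rₐ = 7.112 AU = 1.06396e+12 m.
Conservation of angular momentum gives rₚvₚ = rₐvₐ, so vₚ/vₐ = rₐ/rₚ.
vₚ/vₐ = 1.06396e+12 / 6.31611e+10 ≈ 16.85.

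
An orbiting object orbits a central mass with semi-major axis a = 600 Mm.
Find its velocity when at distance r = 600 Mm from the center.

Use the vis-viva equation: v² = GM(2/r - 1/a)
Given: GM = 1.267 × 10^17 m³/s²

Convert to SI: a = 600 Mm = 6e+08 m; r = 600 Mm = 6e+08 m.
Vis-viva: v = √(GM · (2/r − 1/a)).
2/r − 1/a = 2/6e+08 − 1/6e+08 = 1.66667e-09 m⁻¹.
v = √(1.267e+17 · 1.66667e-09) m/s ≈ 1.453e+04 m/s = 14.53 km/s.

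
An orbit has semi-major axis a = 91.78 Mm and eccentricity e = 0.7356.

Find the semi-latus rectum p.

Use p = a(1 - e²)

Convert to SI: a = 91.78 Mm = 9.178e+07 m.
p = a (1 − e²).
p = 9.178e+07 · (1 − (0.7356)²) = 9.178e+07 · 0.458893 ≈ 4.212e+07 m = 42.12 Mm.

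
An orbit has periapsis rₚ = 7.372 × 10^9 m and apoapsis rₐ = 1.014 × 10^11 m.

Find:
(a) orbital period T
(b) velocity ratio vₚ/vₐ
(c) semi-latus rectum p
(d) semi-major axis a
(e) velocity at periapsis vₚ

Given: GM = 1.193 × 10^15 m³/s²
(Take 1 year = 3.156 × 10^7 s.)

(a) With a = (rₚ + rₐ)/2 = 5.4386e+10 m, T = 2π √(a³/GM) = 2π √((5.4386e+10)³/1.193e+15) s ≈ 2.307e+09 s
(b) Conservation of angular momentum (rₚvₚ = rₐvₐ) gives vₚ/vₐ = rₐ/rₚ = 1.014e+11/7.372e+09 ≈ 13.75
(c) From a = (rₚ + rₐ)/2 = 5.4386e+10 m and e = (rₐ − rₚ)/(rₐ + rₚ) = 0.86445, p = a(1 − e²) = 5.4386e+10 · (1 − (0.86445)²) ≈ 1.374e+10 m
(d) a = (rₚ + rₐ)/2 = (7.372e+09 + 1.014e+11)/2 ≈ 5.439e+10 m
(e) With a = (rₚ + rₐ)/2 = 5.4386e+10 m, vₚ = √(GM (2/rₚ − 1/a)) = √(1.193e+15 · (2/7.372e+09 − 1/5.4386e+10)) m/s ≈ 549.3 m/s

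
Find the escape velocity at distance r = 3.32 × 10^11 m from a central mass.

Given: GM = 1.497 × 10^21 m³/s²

Escape velocity comes from setting total energy to zero: ½v² − GM/r = 0 ⇒ v_esc = √(2GM / r).
v_esc = √(2 · 1.497e+21 / 3.32e+11) m/s ≈ 9.496e+04 m/s = 94.96 km/s.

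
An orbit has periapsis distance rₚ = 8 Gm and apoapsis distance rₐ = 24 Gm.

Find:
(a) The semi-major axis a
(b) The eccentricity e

Convert to SI: rₚ = 8 Gm = 8e+09 m; rₐ = 24 Gm = 2.4e+10 m.
(a) a = (rₚ + rₐ) / 2 = (8e+09 + 2.4e+10) / 2 ≈ 1.6e+10 m = 16 Gm.
(b) e = (rₐ − rₚ) / (rₐ + rₚ) = (2.4e+10 − 8e+09) / (2.4e+10 + 8e+09) ≈ 0.5.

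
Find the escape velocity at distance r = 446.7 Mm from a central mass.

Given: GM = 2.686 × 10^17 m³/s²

Convert to SI: r = 446.7 Mm = 4.467e+08 m.
Escape velocity comes from setting total energy to zero: ½v² − GM/r = 0 ⇒ v_esc = √(2GM / r).
v_esc = √(2 · 2.686e+17 / 4.467e+08) m/s ≈ 3.468e+04 m/s = 34.68 km/s.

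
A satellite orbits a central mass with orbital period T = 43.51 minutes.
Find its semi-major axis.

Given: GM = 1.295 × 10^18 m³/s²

Convert to SI: T = 43.51 minutes = 2610.6 s.
Invert Kepler's third law: a = (GM · T² / (4π²))^(1/3).
Substituting T = 2610.6 s and GM = 1.295e+18 m³/s²:
a = (1.295e+18 · (2610.6)² / (4π²))^(1/3) m
a ≈ 6.069e+07 m = 60.69 Mm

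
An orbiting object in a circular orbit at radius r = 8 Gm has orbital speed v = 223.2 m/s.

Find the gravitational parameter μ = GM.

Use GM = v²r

Convert to SI: r = 8 Gm = 8e+09 m.
For a circular orbit v² = GM/r, so GM = v² · r.
GM = (223.2)² · 8e+09 m³/s² ≈ 3.985e+14 m³/s² = 3.985 × 10^14 m³/s².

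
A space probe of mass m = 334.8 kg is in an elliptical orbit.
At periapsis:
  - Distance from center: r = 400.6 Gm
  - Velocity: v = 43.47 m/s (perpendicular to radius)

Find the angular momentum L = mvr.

Convert to SI: r = 400.6 Gm = 4.006e+11 m.
Since v is perpendicular to r, L = m · v · r.
L = 334.8 · 43.47 · 4.006e+11 kg·m²/s ≈ 5.83e+15 kg·m²/s.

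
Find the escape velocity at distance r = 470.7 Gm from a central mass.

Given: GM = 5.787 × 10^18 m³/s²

Convert to SI: r = 470.7 Gm = 4.707e+11 m.
Escape velocity comes from setting total energy to zero: ½v² − GM/r = 0 ⇒ v_esc = √(2GM / r).
v_esc = √(2 · 5.787e+18 / 4.707e+11) m/s ≈ 4959 m/s = 4.959 km/s.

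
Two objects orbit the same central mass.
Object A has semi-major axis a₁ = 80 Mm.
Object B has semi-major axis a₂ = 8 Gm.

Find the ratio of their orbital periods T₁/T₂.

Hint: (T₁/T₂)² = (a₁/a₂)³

Convert to SI: a₁ = 80 Mm = 8e+07 m; a₂ = 8 Gm = 8e+09 m.
From Kepler's third law, (T₁/T₂)² = (a₁/a₂)³, so T₁/T₂ = (a₁/a₂)^(3/2).
a₁/a₂ = 8e+07 / 8e+09 = 0.01.
T₁/T₂ = (0.01)^(3/2) ≈ 0.001.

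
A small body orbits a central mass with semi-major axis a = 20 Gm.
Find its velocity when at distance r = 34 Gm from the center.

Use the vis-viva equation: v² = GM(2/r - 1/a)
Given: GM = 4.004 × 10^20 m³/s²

Convert to SI: a = 20 Gm = 2e+10 m; r = 34 Gm = 3.4e+10 m.
Vis-viva: v = √(GM · (2/r − 1/a)).
2/r − 1/a = 2/3.4e+10 − 1/2e+10 = 8.82353e-12 m⁻¹.
v = √(4.004e+20 · 8.82353e-12) m/s ≈ 5.944e+04 m/s = 59.44 km/s.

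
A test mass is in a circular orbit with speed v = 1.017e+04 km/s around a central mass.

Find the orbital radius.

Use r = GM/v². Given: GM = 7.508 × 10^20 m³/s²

Convert to SI: v = 1.017e+04 km/s = 1.017e+07 m/s.
For a circular orbit, v² = GM / r, so r = GM / v².
r = 7.508e+20 / (1.017e+07)² m ≈ 7.259e+06 m = 7.259 Mm.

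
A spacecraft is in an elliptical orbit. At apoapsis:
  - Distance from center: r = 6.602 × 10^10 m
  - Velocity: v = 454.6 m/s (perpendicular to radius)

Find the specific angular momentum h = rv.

With v perpendicular to r, h = r · v.
h = 6.602e+10 · 454.6 m²/s ≈ 3.001e+13 m²/s.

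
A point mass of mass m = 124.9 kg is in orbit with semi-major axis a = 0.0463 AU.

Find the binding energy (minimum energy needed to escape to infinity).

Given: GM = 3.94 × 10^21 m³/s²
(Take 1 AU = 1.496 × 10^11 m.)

Convert to SI: a = 0.0463 AU = 6.92648e+09 m.
Total orbital energy is E = −GMm/(2a); binding energy is E_bind = −E = GMm/(2a).
E_bind = 3.94e+21 · 124.9 / (2 · 6.92648e+09) J ≈ 3.552e+13 J = 35.52 TJ.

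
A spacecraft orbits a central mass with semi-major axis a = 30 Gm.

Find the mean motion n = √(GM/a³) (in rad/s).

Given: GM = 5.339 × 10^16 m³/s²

Convert to SI: a = 30 Gm = 3e+10 m.
n = √(GM / a³).
n = √(5.339e+16 / (3e+10)³) rad/s ≈ 4.447e-08 rad/s.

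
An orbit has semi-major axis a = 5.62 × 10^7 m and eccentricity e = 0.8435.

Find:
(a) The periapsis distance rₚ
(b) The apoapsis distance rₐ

(a) rₚ = a(1 − e) = 5.62e+07 · (1 − 0.8435) = 5.62e+07 · 0.1565 ≈ 8.795e+06 m = 8.795 × 10^6 m.
(b) rₐ = a(1 + e) = 5.62e+07 · (1 + 0.8435) = 5.62e+07 · 1.8435 ≈ 1.036e+08 m = 1.036 × 10^8 m.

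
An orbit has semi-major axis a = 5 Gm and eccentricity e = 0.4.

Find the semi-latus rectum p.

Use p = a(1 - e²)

Convert to SI: a = 5 Gm = 5e+09 m.
p = a (1 − e²).
p = 5e+09 · (1 − (0.4)²) = 5e+09 · 0.84 ≈ 4.2e+09 m = 4.2 Gm.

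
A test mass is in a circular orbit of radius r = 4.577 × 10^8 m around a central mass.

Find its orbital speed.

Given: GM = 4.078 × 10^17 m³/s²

For a circular orbit, gravity supplies the centripetal force, so v = √(GM / r).
v = √(4.078e+17 / 4.577e+08) m/s ≈ 2.985e+04 m/s = 29.85 km/s.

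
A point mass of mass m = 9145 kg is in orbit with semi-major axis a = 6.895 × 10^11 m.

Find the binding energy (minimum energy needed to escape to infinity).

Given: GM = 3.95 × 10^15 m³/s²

Total orbital energy is E = −GMm/(2a); binding energy is E_bind = −E = GMm/(2a).
E_bind = 3.95e+15 · 9145 / (2 · 6.895e+11) J ≈ 2.619e+07 J = 26.19 MJ.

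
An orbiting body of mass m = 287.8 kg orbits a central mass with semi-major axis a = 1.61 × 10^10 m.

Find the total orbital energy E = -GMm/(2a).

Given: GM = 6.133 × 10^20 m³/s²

E = −GMm / (2a).
E = −6.133e+20 · 287.8 / (2 · 1.61e+10) J ≈ -5.482e+12 J = -5.482 TJ.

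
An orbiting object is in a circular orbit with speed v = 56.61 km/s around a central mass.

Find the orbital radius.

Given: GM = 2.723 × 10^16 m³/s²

Convert to SI: v = 56.61 km/s = 56610 m/s.
For a circular orbit, v² = GM / r, so r = GM / v².
r = 2.723e+16 / (56610)² m ≈ 8.497e+06 m = 8.497 × 10^6 m.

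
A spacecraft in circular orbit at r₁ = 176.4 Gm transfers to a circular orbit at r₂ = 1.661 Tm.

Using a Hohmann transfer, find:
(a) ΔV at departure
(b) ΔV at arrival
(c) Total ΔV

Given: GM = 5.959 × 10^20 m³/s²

Convert to SI: r₁ = 176.4 Gm = 1.764e+11 m; r₂ = 1.661 Tm = 1.661e+12 m.
Transfer semi-major axis: a_t = (r₁ + r₂)/2 = (1.764e+11 + 1.661e+12)/2 = 9.187e+11 m.
Circular speeds: v₁ = √(GM/r₁) = 58121.6 m/s, v₂ = √(GM/r₂) = 18941 m/s.
Transfer speeds (vis-viva v² = GM(2/r − 1/a_t)): v₁ᵗ = 78151.1 m/s, v₂ᵗ = 8299.74 m/s.
(a) ΔV₁ = |v₁ᵗ − v₁| ≈ 2.003e+04 m/s = 20.03 km/s.
(b) ΔV₂ = |v₂ − v₂ᵗ| ≈ 1.064e+04 m/s = 10.64 km/s.
(c) ΔV_total = ΔV₁ + ΔV₂ ≈ 3.067e+04 m/s = 30.67 km/s.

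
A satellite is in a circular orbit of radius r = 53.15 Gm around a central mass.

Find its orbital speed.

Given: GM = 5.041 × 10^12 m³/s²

Convert to SI: r = 53.15 Gm = 5.315e+10 m.
For a circular orbit, gravity supplies the centripetal force, so v = √(GM / r).
v = √(5.041e+12 / 5.315e+10) m/s ≈ 9.739 m/s = 9.739 m/s.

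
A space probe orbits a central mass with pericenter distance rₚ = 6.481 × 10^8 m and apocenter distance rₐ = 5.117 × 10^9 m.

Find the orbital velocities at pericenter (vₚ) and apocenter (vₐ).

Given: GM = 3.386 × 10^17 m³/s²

Use the vis-viva equation v² = GM(2/r − 1/a) with a = (rₚ + rₐ)/2 = (6.481e+08 + 5.117e+09)/2 = 2.88255e+09 m.
vₚ = √(GM · (2/rₚ − 1/a)) = √(3.386e+17 · (2/6.481e+08 − 1/2.88255e+09)) m/s ≈ 3.045e+04 m/s = 30.45 km/s.
vₐ = √(GM · (2/rₐ − 1/a)) = √(3.386e+17 · (2/5.117e+09 − 1/2.88255e+09)) m/s ≈ 3857 m/s = 3.857 km/s.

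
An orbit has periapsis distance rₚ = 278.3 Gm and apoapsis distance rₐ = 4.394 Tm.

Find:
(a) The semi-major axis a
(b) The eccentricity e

Convert to SI: rₚ = 278.3 Gm = 2.783e+11 m; rₐ = 4.394 Tm = 4.394e+12 m.
(a) a = (rₚ + rₐ) / 2 = (2.783e+11 + 4.394e+12) / 2 ≈ 2.336e+12 m = 2.336 Tm.
(b) e = (rₐ − rₚ) / (rₐ + rₚ) = (4.394e+12 − 2.783e+11) / (4.394e+12 + 2.783e+11) ≈ 0.8809.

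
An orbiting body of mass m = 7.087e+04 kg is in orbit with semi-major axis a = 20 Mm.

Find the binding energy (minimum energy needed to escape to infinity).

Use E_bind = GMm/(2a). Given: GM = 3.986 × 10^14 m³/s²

Convert to SI: a = 20 Mm = 2e+07 m.
Total orbital energy is E = −GMm/(2a); binding energy is E_bind = −E = GMm/(2a).
E_bind = 3.986e+14 · 7.087e+04 / (2 · 2e+07) J ≈ 7.062e+11 J = 706.2 GJ.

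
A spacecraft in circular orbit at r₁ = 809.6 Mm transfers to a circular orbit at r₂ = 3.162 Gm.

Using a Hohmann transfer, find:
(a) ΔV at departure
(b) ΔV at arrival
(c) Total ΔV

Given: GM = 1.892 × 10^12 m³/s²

Convert to SI: r₁ = 809.6 Mm = 8.096e+08 m; r₂ = 3.162 Gm = 3.162e+09 m.
Transfer semi-major axis: a_t = (r₁ + r₂)/2 = (8.096e+08 + 3.162e+09)/2 = 1.9858e+09 m.
Circular speeds: v₁ = √(GM/r₁) = 48.3421 m/s, v₂ = √(GM/r₂) = 24.4613 m/s.
Transfer speeds (vis-viva v² = GM(2/r − 1/a_t)): v₁ᵗ = 61.0012 m/s, v₂ᵗ = 15.6188 m/s.
(a) ΔV₁ = |v₁ᵗ − v₁| ≈ 12.66 m/s = 12.66 m/s.
(b) ΔV₂ = |v₂ − v₂ᵗ| ≈ 8.843 m/s = 8.843 m/s.
(c) ΔV_total = ΔV₁ + ΔV₂ ≈ 21.5 m/s = 21.5 m/s.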